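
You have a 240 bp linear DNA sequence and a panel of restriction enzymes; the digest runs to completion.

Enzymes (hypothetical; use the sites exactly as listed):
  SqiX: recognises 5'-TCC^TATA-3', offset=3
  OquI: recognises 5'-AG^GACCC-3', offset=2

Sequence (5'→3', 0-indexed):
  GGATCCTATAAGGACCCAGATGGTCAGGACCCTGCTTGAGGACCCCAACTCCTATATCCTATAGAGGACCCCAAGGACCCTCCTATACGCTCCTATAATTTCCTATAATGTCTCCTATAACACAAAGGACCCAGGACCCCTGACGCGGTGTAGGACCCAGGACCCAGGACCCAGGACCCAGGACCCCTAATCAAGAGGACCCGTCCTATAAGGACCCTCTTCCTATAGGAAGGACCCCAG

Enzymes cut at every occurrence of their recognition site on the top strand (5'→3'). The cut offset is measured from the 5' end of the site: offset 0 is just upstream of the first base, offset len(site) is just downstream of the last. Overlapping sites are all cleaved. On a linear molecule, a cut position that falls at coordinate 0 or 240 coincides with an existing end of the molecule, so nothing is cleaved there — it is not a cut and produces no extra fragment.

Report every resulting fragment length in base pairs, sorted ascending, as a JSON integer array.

Scan for sites:
  SqiX TCCTATA/3: at [3, 49, 56, 80, 90, 100, 112, 203, 220] ⇒ [6, 52, 59, 83, 93, 103, 115, 206, 223]
  OquI AGGACCC/2: at [10, 25, 38, 64, 73, 125, 132, 151, 158, 165, 172, 179, 195, 210, 230] ⇒ [12, 27, 40, 66, 75, 127, 134, 153, 160, 167, 174, 181, 197, 212, 232]

All cut coordinates (distinct, sorted): [6, 12, 27, 40, 52, 59, 66, 75, 83, 93, 103, 115, 127, 134, 153, 160, 167, 174, 181, 197, 206, 212, 223, 232]

Fragment lengths:
  [0,6): 6 bp
  [6,12): 6 bp
  [12,27): 15 bp
  [27,40): 13 bp
  [40,52): 12 bp
  [52,59): 7 bp
  [59,66): 7 bp
  [66,75): 9 bp
  [75,83): 8 bp
  [83,93): 10 bp
  [93,103): 10 bp
  [103,115): 12 bp
  [115,127): 12 bp
  [127,134): 7 bp
  [134,153): 19 bp
  [153,160): 7 bp
  [160,167): 7 bp
  [167,174): 7 bp
  [174,181): 7 bp
  [181,197): 16 bp
  [197,206): 9 bp
  [206,212): 6 bp
  [212,223): 11 bp
  [223,232): 9 bp
  [232,240): 8 bp

[6,6,6,7,7,7,7,7,7,7,8,8,9,9,9,10,10,11,12,12,12,13,15,16,19]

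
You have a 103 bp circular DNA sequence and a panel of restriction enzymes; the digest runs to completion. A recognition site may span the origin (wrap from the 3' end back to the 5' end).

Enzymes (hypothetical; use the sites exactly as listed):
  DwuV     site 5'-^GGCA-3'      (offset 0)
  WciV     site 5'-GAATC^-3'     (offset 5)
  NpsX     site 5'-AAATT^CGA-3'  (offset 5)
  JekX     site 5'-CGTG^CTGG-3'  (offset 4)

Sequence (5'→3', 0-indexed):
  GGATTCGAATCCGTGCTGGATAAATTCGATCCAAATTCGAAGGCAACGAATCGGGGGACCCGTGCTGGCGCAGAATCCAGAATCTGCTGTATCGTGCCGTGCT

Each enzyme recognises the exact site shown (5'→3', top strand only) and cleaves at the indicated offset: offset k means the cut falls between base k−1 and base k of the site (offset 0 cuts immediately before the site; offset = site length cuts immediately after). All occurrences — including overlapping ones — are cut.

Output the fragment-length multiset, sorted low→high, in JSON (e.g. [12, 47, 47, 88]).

Per-enzyme occurrences:
  DwuV GGCA/0: at [41] ⇒ [41]
  WciV GAATC/5: at [6, 47, 72, 79] ⇒ [11, 52, 77, 84]
  NpsX AAATTCGA/5: at [21, 32] ⇒ [26, 37]
  JekX CGTGCTGG/4: at [11, 60, 97] ⇒ [15, 64, 101]

Pooled cuts: [11, 15, 26, 37, 41, 52, 64, 77, 84, 101]

Fragment lengths:
  11→15: 4 bp
  15→26: 11 bp
  26→37: 11 bp
  37→41: 4 bp
  41→52: 11 bp
  52→64: 12 bp
  64→77: 13 bp
  77→84: 7 bp
  84→101: 17 bp
  101→11 (wrap): 103-101+11 = 13 bp

[4,4,7,11,11,11,12,13,13,17]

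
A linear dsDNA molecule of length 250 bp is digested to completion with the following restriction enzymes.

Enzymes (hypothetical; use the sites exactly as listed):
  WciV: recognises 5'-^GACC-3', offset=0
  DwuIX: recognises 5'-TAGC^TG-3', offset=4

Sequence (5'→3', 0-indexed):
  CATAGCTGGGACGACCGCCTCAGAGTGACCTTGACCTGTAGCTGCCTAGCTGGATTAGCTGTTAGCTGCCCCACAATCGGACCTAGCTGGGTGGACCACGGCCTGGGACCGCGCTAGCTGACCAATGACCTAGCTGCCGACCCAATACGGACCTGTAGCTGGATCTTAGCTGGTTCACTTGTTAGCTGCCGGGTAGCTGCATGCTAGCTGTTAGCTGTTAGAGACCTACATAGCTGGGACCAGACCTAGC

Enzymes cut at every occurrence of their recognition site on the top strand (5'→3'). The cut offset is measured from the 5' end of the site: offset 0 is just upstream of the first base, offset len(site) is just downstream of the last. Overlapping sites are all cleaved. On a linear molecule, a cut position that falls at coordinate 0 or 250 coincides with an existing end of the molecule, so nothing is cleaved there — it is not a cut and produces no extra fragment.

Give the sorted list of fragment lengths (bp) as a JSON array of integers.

[1,3,4,5,6,6,6,6,7,7,7,7,8,8,8,8,9,10,10,11,11,11,11,12,12,13,13,14,16]

Scan for sites:
  WciV GACC/0: at [12, 26, 32, 79, 93, 106, 119, 126, 138, 149, 222, 237, 242] ⇒ [12, 26, 32, 79, 93, 106, 119, 126, 138, 149, 222, 237, 242]
  DwuIX TAGCTG/4: at [2, 38, 46, 55, 62, 83, 114, 130, 155, 166, 182, 193, 204, 211, 230] ⇒ [6, 42, 50, 59, 66, 87, 118, 134, 159, 170, 186, 197, 208, 215, 234]

Pooled cuts: [6, 12, 26, 32, 42, 50, 59, 66, 79, 87, 93, 106, 118, 119, 126, 134, 138, 149, 159, 170, 186, 197, 208, 215, 222, 234, 237, 242]

Fragment lengths:
  [0,6): 6 bp
  [6,12): 6 bp
  [12,26): 14 bp
  [26,32): 6 bp
  [32,42): 10 bp
  [42,50): 8 bp
  [50,59): 9 bp
  [59,66): 7 bp
  [66,79): 13 bp
  [79,87): 8 bp
  [87,93): 6 bp
  [93,106): 13 bp
  [106,118): 12 bp
  [118,119): 1 bp
  [119,126): 7 bp
  [126,134): 8 bp
  [134,138): 4 bp
  [138,149): 11 bp
  [149,159): 10 bp
  [159,170): 11 bp
  [170,186): 16 bp
  [186,197): 11 bp
  [197,208): 11 bp
  [208,215): 7 bp
  [215,222): 7 bp
  [222,234): 12 bp
  [234,237): 3 bp
  [237,242): 5 bp
  [242,250): 8 bp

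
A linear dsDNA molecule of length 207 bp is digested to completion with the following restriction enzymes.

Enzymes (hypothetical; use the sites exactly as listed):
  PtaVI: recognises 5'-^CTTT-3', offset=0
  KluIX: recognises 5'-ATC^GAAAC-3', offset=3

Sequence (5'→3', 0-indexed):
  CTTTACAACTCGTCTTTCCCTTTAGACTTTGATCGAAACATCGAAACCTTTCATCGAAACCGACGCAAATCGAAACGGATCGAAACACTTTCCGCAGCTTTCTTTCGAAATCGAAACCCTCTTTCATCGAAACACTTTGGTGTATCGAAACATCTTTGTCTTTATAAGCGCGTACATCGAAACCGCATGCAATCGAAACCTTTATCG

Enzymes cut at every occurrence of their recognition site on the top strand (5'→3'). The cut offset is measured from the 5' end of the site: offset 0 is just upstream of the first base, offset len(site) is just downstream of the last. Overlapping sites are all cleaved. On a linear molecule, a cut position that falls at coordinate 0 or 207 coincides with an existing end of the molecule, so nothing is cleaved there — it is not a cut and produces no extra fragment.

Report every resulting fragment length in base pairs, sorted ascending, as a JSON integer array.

Site scan:
  PtaVI (CTTT, off=0): starts [0, 13, 19, 26, 47, 87, 97, 101, 120, 134, 153, 159, 199] → cuts [13, 19, 26, 47, 87, 97, 101, 120, 134, 153, 159, 199] (position 0 is a terminus of the linear molecule — no cut)
  KluIX (ATCGAAAC, off=3): starts [31, 39, 52, 68, 78, 109, 125, 143, 175, 191] → cuts [34, 42, 55, 71, 81, 112, 128, 146, 178, 194]

Pooled cuts: [13, 19, 26, 34, 42, 47, 55, 71, 81, 87, 97, 101, 112, 120, 128, 134, 146, 153, 159, 178, 194, 199]

Fragments:
  [0,13): 13 bp
  [13,19): 6 bp
  [19,26): 7 bp
  [26,34): 8 bp
  [34,42): 8 bp
  [42,47): 5 bp
  [47,55): 8 bp
  [55,71): 16 bp
  [71,81): 10 bp
  [81,87): 6 bp
  [87,97): 10 bp
  [97,101): 4 bp
  [101,112): 11 bp
  [112,120): 8 bp
  [120,128): 8 bp
  [128,134): 6 bp
  [134,146): 12 bp
  [146,153): 7 bp
  [153,159): 6 bp
  [159,178): 19 bp
  [178,194): 16 bp
  [194,199): 5 bp
  [199,207): 8 bp

[4,5,5,6,6,6,6,7,7,8,8,8,8,8,8,10,10,11,12,13,16,16,19]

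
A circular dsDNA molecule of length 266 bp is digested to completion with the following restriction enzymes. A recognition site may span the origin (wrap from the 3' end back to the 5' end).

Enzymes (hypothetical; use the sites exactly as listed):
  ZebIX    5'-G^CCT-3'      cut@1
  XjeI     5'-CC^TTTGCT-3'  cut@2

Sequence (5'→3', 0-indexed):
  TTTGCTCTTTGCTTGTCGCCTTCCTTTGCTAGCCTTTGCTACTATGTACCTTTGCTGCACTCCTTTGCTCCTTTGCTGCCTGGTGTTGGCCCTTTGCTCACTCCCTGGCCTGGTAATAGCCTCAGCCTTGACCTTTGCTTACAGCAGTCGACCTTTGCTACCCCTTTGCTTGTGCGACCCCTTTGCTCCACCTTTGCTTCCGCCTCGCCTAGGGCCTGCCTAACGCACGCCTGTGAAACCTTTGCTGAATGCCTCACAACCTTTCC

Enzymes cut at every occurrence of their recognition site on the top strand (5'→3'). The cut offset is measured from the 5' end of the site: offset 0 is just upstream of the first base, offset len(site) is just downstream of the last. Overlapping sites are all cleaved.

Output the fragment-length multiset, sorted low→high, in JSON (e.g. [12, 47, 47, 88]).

[2,4,5,6,6,7,7,8,8,8,10,11,11,11,11,11,11,13,14,15,16,16,17,18,20]

Per-enzyme occurrences:
  ZebIX (GCCT, off=1): starts [17, 31, 77, 107, 118, 124, 201, 206, 213, 217, 228, 250] → cuts [18, 32, 78, 108, 119, 125, 202, 207, 214, 218, 229, 251]
  XjeI (CCTTTGCT, off=2): starts [22, 32, 48, 61, 69, 90, 131, 151, 162, 179, 190, 238, 264] → cuts [0, 24, 34, 50, 63, 71, 92, 133, 153, 164, 181, 192, 240]

Pooled cuts: [0, 18, 24, 32, 34, 50, 63, 71, 78, 92, 108, 119, 125, 133, 153, 164, 181, 192, 202, 207, 214, 218, 229, 240, 251]

Fragments:
  0→18: 18 bp
  18→24: 6 bp
  24→32: 8 bp
  32→34: 2 bp
  34→50: 16 bp
  50→63: 13 bp
  63→71: 8 bp
  71→78: 7 bp
  78→92: 14 bp
  92→108: 16 bp
  108→119: 11 bp
  119→125: 6 bp
  125→133: 8 bp
  133→153: 20 bp
  153→164: 11 bp
  164→181: 17 bp
  181→192: 11 bp
  192→202: 10 bp
  202→207: 5 bp
  207→214: 7 bp
  214→218: 4 bp
  218→229: 11 bp
  229→240: 11 bp
  240→251: 11 bp
  251→0 (wrap): 266-251+0 = 15 bp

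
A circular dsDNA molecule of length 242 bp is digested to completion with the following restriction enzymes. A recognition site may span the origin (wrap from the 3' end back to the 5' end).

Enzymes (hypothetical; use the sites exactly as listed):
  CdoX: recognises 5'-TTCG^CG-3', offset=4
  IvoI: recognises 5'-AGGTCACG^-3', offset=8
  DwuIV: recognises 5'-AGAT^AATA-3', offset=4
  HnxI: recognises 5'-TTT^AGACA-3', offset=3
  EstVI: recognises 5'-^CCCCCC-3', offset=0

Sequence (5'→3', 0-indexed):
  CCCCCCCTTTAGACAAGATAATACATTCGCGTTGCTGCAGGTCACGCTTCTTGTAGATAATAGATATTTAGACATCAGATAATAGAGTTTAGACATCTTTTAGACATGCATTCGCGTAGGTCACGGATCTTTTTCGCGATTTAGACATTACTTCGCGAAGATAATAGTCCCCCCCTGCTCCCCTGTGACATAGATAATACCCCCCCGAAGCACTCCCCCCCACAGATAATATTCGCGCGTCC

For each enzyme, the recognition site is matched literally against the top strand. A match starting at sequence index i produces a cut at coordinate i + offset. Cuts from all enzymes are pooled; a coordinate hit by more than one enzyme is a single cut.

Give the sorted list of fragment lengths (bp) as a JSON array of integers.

Site scan:
  CdoX (TTCGCG, off=4): starts [25, 110, 132, 151, 231] → cuts [29, 114, 136, 155, 235]
  IvoI (AGGTCACG, off=8): starts [38, 117] → cuts [46, 125]
  DwuIV (AGATAATA, off=4): starts [15, 54, 76, 158, 191, 223] → cuts [19, 58, 80, 162, 195, 227]
  HnxI (TTTAGACA, off=3): starts [7, 66, 87, 98, 139] → cuts [10, 69, 90, 101, 142]
  EstVI (CCCCCC, off=0): starts [0, 1, 168, 169, 199, 200, 214, 215, 240, 241] → cuts [0, 1, 168, 169, 199, 200, 214, 215, 240, 241]

All cut coordinates (distinct, sorted): [0, 1, 10, 19, 29, 46, 58, 69, 80, 90, 101, 114, 125, 136, 142, 155, 162, 168, 169, 195, 199, 200, 214, 215, 227, 235, 240, 241]

Fragments:
  0→1: 1 bp
  1→10: 9 bp
  10→19: 9 bp
  19→29: 10 bp
  29→46: 17 bp
  46→58: 12 bp
  58→69: 11 bp
  69→80: 11 bp
  80→90: 10 bp
  90→101: 11 bp
  101→114: 13 bp
  114→125: 11 bp
  125→136: 11 bp
  136→142: 6 bp
  142→155: 13 bp
  155→162: 7 bp
  162→168: 6 bp
  168→169: 1 bp
  169→195: 26 bp
  195→199: 4 bp
  199→200: 1 bp
  200→214: 14 bp
  214→215: 1 bp
  215→227: 12 bp
  227→235: 8 bp
  235→240: 5 bp
  240→241: 1 bp
  241→0 (wrap): 242-241+0 = 1 bp

[1,1,1,1,1,1,4,5,6,6,7,8,9,9,10,10,11,11,11,11,11,12,12,13,13,14,17,26]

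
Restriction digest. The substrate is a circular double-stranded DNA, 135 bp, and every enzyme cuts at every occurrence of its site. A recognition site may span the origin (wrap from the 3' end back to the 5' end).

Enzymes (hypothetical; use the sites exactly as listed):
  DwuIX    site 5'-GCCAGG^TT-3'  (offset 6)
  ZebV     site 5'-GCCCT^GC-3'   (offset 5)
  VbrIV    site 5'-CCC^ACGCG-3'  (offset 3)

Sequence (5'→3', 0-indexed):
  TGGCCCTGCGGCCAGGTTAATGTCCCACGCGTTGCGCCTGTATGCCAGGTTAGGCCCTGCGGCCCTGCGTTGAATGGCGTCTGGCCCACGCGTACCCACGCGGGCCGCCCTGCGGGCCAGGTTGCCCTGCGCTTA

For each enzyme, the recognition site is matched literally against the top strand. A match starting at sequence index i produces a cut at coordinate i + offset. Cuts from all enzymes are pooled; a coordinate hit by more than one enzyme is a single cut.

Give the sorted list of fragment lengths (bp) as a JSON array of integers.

[7,8,9,9,10,10,10,14,14,21,23]

Scan for sites:
  DwuIX GCCAGGTT/6: at [10, 43, 115] ⇒ [16, 49, 121]
  ZebV GCCCTGC/5: at [2, 53, 61, 106, 123] ⇒ [7, 58, 66, 111, 128]
  VbrIV CCCACGCG/3: at [23, 84, 94] ⇒ [26, 87, 97]

Pooled cuts: [7, 16, 26, 49, 58, 66, 87, 97, 111, 121, 128]

Fragment lengths:
  7→16: 9 bp
  16→26: 10 bp
  26→49: 23 bp
  49→58: 9 bp
  58→66: 8 bp
  66→87: 21 bp
  87→97: 10 bp
  97→111: 14 bp
  111→121: 10 bp
  121→128: 7 bp
  128→7 (wrap): 135-128+7 = 14 bp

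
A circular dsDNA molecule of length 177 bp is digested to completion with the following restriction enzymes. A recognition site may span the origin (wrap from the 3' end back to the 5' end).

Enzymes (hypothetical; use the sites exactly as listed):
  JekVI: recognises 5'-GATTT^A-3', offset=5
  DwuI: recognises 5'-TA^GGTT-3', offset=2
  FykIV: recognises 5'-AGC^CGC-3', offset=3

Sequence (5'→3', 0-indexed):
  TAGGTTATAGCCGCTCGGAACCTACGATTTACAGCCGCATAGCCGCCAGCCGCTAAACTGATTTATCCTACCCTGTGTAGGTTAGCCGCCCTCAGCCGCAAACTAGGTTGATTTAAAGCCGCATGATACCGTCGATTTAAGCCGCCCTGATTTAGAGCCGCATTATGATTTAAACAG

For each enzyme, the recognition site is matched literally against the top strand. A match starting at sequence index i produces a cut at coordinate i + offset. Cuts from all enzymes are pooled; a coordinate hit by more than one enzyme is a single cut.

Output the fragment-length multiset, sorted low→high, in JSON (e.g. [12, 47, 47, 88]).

Scan for sites:
  JekVI (GATTTA, off=5): starts [25, 59, 109, 133, 148, 166] → cuts [30, 64, 114, 138, 153, 171]
  DwuI (TAGGTT, off=2): starts [0, 77, 103] → cuts [2, 79, 105]
  FykIV (AGCCGC, off=3): starts [8, 32, 40, 47, 83, 93, 116, 139, 155] → cuts [11, 35, 43, 50, 86, 96, 119, 142, 158]

Pooled cuts: [2, 11, 30, 35, 43, 50, 64, 79, 86, 96, 105, 114, 119, 138, 142, 153, 158, 171]

Fragments:
  2→11: 9 bp
  11→30: 19 bp
  30→35: 5 bp
  35→43: 8 bp
  43→50: 7 bp
  50→64: 14 bp
  64→79: 15 bp
  79→86: 7 bp
  86→96: 10 bp
  96→105: 9 bp
  105→114: 9 bp
  114→119: 5 bp
  119→138: 19 bp
  138→142: 4 bp
  142→153: 11 bp
  153→158: 5 bp
  158→171: 13 bp
  171→2 (wrap): 177-171+2 = 8 bp

[4,5,5,5,7,7,8,8,9,9,9,10,11,13,14,15,19,19]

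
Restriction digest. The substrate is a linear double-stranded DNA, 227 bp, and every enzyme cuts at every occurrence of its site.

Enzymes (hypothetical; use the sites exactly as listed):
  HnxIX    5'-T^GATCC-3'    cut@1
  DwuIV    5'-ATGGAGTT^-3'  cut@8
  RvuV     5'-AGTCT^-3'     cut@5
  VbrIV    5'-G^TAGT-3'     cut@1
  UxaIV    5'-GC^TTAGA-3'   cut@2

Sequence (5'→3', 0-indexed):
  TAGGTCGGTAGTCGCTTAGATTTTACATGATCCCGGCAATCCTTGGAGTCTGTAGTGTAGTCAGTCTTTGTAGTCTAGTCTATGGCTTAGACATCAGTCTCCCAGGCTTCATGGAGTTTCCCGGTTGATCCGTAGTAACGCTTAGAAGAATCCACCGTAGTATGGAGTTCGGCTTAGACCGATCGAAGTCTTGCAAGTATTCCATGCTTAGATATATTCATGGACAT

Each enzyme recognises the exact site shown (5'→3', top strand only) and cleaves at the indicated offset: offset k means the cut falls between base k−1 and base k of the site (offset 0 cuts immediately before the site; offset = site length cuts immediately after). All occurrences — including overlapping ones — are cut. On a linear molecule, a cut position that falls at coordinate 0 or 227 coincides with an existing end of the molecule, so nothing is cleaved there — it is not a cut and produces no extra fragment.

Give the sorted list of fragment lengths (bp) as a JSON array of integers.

[1,3,4,5,5,5,6,6,7,8,8,9,10,12,13,14,16,16,18,18,20,23]

Scan for sites:
  HnxIX TGATCC/1: at [27, 125] ⇒ [28, 126]
  DwuIV ATGGAGTT/8: at [110, 161] ⇒ [118, 169]
  RvuV AGTCT/5: at [46, 62, 71, 76, 95, 186] ⇒ [51, 67, 76, 81, 100, 191]
  VbrIV GTAGT/1: at [7, 51, 56, 69, 131, 156] ⇒ [8, 52, 57, 70, 132, 157]
  UxaIV GCTTAGA/2: at [13, 84, 139, 171, 205] ⇒ [15, 86, 141, 173, 207]

Pooled cuts: [8, 15, 28, 51, 52, 57, 67, 70, 76, 81, 86, 100, 118, 126, 132, 141, 157, 169, 173, 191, 207]

Fragments:
  [0,8): 8 bp
  [8,15): 7 bp
  [15,28): 13 bp
  [28,51): 23 bp
  [51,52): 1 bp
  [52,57): 5 bp
  [57,67): 10 bp
  [67,70): 3 bp
  [70,76): 6 bp
  [76,81): 5 bp
  [81,86): 5 bp
  [86,100): 14 bp
  [100,118): 18 bp
  [118,126): 8 bp
  [126,132): 6 bp
  [132,141): 9 bp
  [141,157): 16 bp
  [157,169): 12 bp
  [169,173): 4 bp
  [173,191): 18 bp
  [191,207): 16 bp
  [207,227): 20 bp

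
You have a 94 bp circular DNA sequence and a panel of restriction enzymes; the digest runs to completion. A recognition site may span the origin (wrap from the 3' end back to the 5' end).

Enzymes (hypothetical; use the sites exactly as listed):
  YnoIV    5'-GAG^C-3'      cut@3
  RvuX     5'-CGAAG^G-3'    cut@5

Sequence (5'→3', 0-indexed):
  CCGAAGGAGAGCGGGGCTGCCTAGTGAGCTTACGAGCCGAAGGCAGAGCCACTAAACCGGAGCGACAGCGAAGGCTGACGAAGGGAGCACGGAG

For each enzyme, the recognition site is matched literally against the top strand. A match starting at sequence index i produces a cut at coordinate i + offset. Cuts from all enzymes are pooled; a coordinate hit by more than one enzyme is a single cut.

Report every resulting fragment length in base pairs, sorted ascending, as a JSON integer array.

Site scan:
  YnoIV GAGC/3: at [8, 25, 33, 45, 59, 84, 91] ⇒ [0, 11, 28, 36, 48, 62, 87]
  RvuX CGAAGG/5: at [1, 37, 68, 78] ⇒ [6, 42, 73, 83]

All cut coordinates (distinct, sorted): [0, 6, 11, 28, 36, 42, 48, 62, 73, 83, 87]

Fragments:
  0→6: 6 bp
  6→11: 5 bp
  11→28: 17 bp
  28→36: 8 bp
  36→42: 6 bp
  42→48: 6 bp
  48→62: 14 bp
  62→73: 11 bp
  73→83: 10 bp
  83→87: 4 bp
  87→0 (wrap): 94-87+0 = 7 bp

[4,5,6,6,6,7,8,10,11,14,17]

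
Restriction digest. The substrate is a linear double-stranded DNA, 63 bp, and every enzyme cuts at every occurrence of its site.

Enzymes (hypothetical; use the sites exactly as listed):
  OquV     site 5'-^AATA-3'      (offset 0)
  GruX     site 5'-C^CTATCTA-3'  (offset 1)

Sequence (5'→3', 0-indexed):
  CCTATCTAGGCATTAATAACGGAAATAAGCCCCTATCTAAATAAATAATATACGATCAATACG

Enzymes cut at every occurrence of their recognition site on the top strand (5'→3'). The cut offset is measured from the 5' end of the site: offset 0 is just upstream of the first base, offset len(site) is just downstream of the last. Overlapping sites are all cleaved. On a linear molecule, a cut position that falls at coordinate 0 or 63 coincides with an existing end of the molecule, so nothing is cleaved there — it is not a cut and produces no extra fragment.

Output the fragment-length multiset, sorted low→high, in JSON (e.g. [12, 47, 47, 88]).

[1,3,4,6,7,9,9,11,13]

Per-enzyme occurrences:
  OquV (AATA, off=0): starts [14, 23, 39, 43, 46, 57] → cuts [14, 23, 39, 43, 46, 57]
  GruX (CCTATCTA, off=1): starts [0, 31] → cuts [1, 32]

Pooled cuts: [1, 14, 23, 32, 39, 43, 46, 57]

Fragment lengths:
  [0,1): 1 bp
  [1,14): 13 bp
  [14,23): 9 bp
  [23,32): 9 bp
  [32,39): 7 bp
  [39,43): 4 bp
  [43,46): 3 bp
  [46,57): 11 bp
  [57,63): 6 bp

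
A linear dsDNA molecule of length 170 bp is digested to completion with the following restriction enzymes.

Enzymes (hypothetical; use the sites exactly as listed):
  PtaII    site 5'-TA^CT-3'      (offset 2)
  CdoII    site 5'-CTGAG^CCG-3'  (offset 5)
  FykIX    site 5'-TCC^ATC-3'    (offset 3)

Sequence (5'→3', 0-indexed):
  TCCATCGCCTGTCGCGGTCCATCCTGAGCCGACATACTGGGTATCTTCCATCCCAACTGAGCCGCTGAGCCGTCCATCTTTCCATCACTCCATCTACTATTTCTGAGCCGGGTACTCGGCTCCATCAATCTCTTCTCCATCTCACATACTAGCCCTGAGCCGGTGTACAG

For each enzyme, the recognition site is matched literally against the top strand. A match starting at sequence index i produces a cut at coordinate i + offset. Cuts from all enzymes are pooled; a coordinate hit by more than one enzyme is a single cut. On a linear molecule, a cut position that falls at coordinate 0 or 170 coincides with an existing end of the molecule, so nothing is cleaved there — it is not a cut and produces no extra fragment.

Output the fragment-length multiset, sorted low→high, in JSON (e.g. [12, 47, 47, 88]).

Per-enzyme occurrences:
  PtaII TACT/2: at [34, 94, 112, 146] ⇒ [36, 96, 114, 148]
  CdoII CTGAGCCG/5: at [23, 56, 64, 102, 154] ⇒ [28, 61, 69, 107, 159]
  FykIX TCCATC/3: at [0, 17, 46, 72, 80, 88, 120, 135] ⇒ [3, 20, 49, 75, 83, 91, 123, 138]

All cut coordinates (distinct, sorted): [3, 20, 28, 36, 49, 61, 69, 75, 83, 91, 96, 107, 114, 123, 138, 148, 159]

Fragments:
  [0,3): 3 bp
  [3,20): 17 bp
  [20,28): 8 bp
  [28,36): 8 bp
  [36,49): 13 bp
  [49,61): 12 bp
  [61,69): 8 bp
  [69,75): 6 bp
  [75,83): 8 bp
  [83,91): 8 bp
  [91,96): 5 bp
  [96,107): 11 bp
  [107,114): 7 bp
  [114,123): 9 bp
  [123,138): 15 bp
  [138,148): 10 bp
  [148,159): 11 bp
  [159,170): 11 bp

[3,5,6,7,8,8,8,8,8,9,10,11,11,11,12,13,15,17]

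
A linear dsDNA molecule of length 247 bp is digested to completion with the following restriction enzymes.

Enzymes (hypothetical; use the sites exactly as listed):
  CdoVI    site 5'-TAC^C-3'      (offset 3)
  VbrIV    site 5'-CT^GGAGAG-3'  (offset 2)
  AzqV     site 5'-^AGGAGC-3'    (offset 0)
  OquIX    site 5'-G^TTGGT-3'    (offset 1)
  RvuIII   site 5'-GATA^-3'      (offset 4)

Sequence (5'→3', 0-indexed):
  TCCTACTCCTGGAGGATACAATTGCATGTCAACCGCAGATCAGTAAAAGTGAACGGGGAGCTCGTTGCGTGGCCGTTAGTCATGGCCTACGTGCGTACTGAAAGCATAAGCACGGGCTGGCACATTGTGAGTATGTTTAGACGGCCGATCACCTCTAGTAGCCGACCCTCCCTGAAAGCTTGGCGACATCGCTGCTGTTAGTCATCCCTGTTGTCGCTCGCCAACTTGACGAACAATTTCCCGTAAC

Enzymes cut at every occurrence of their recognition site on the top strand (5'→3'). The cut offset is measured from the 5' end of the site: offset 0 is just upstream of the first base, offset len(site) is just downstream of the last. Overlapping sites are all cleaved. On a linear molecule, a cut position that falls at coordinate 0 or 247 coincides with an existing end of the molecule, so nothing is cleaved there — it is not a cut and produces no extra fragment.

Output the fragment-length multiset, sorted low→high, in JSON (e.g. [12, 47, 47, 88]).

Scan for sites:
  CdoVI (TACC, off=3): no sites
  VbrIV (CTGGAGAG, off=2): no sites
  AzqV (AGGAGC, off=0): no sites
  OquIX (GTTGGT, off=1): no sites
  RvuIII (GATA, off=4): starts [14] → cuts [18]

All cut coordinates (distinct, sorted): [18]

Fragment lengths:
  [0,18): 18 bp
  [18,247): 229 bp

[18,229]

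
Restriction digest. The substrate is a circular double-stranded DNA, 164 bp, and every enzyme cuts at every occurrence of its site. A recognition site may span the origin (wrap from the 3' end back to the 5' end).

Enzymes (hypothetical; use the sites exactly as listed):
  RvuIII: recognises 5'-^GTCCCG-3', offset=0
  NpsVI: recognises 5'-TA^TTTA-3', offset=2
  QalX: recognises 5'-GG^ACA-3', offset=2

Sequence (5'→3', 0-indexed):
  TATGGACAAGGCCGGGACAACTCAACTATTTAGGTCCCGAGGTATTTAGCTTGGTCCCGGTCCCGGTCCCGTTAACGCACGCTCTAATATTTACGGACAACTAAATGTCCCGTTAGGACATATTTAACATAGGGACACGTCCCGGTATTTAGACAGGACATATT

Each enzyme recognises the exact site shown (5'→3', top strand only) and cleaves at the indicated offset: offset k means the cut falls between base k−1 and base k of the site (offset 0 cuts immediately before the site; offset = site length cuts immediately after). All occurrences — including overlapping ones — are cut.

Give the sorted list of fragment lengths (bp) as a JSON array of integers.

[4,5,5,5,6,6,7,7,9,9,10,10,11,11,11,12,12,24]

Site scan:
  RvuIII GTCCCG/0: at [33, 53, 59, 65, 106, 138] ⇒ [33, 53, 59, 65, 106, 138]
  NpsVI TATTTA/2: at [26, 42, 87, 120, 145, 160] ⇒ [28, 44, 89, 122, 147, 162]
  QalX GGACA/2: at [3, 14, 94, 115, 132, 155] ⇒ [5, 16, 96, 117, 134, 157]

All cut coordinates (distinct, sorted): [5, 16, 28, 33, 44, 53, 59, 65, 89, 96, 106, 117, 122, 134, 138, 147, 157, 162]

Fragments:
  5→16: 11 bp
  16→28: 12 bp
  28→33: 5 bp
  33→44: 11 bp
  44→53: 9 bp
  53→59: 6 bp
  59→65: 6 bp
  65→89: 24 bp
  89→96: 7 bp
  96→106: 10 bp
  106→117: 11 bp
  117→122: 5 bp
  122→134: 12 bp
  134→138: 4 bp
  138→147: 9 bp
  147→157: 10 bp
  157→162: 5 bp
  162→5 (wrap): 164-162+5 = 7 bp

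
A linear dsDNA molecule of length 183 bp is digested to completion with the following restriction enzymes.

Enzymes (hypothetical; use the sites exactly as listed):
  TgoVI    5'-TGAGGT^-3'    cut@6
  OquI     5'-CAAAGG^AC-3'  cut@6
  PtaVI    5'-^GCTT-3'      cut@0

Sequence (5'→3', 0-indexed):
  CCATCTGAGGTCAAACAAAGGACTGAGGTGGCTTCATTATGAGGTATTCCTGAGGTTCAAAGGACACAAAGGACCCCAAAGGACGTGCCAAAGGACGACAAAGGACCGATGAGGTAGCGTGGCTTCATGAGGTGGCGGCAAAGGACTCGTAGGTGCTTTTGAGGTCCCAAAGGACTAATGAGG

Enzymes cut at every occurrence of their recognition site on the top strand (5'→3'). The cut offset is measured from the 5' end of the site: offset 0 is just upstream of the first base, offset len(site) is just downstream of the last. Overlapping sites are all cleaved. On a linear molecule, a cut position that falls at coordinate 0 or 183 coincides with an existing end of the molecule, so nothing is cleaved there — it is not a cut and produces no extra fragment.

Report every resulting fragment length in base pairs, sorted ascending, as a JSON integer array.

[1,6,7,8,8,9,10,10,10,10,10,11,11,11,11,11,12,12,15]

Per-enzyme occurrences:
  TgoVI (TGAGGT, off=6): starts [5, 23, 39, 50, 109, 127, 159] → cuts [11, 29, 45, 56, 115, 133, 165]
  OquI (CAAAGGAC, off=6): starts [15, 57, 66, 76, 88, 98, 138, 167] → cuts [21, 63, 72, 82, 94, 104, 144, 173]
  PtaVI (GCTT, off=0): starts [30, 121, 154] → cuts [30, 121, 154]

Pooled cuts: [11, 21, 29, 30, 45, 56, 63, 72, 82, 94, 104, 115, 121, 133, 144, 154, 165, 173]

Fragments:
  [0,11): 11 bp
  [11,21): 10 bp
  [21,29): 8 bp
  [29,30): 1 bp
  [30,45): 15 bp
  [45,56): 11 bp
  [56,63): 7 bp
  [63,72): 9 bp
  [72,82): 10 bp
  [82,94): 12 bp
  [94,104): 10 bp
  [104,115): 11 bp
  [115,121): 6 bp
  [121,133): 12 bp
  [133,144): 11 bp
  [144,154): 10 bp
  [154,165): 11 bp
  [165,173): 8 bp
  [173,183): 10 bp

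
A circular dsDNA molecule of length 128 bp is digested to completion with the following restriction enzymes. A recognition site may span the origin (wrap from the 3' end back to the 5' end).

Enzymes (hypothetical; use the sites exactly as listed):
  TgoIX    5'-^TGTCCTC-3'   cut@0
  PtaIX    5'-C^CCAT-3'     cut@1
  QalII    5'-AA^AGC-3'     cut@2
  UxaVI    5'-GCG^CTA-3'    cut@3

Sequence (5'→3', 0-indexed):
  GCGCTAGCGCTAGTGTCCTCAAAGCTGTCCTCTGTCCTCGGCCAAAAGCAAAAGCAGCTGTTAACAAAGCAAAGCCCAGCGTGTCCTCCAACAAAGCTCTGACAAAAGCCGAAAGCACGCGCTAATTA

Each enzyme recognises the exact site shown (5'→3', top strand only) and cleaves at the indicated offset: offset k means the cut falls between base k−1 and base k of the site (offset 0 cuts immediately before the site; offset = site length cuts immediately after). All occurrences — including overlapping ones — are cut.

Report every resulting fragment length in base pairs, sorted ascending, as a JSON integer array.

Site scan:
  TgoIX (TGTCCTC, off=0): starts [13, 25, 32, 81] → cuts [13, 25, 32, 81]
  PtaIX (CCCAT, off=1): no sites
  QalII (AAAGC, off=2): starts [20, 44, 50, 65, 70, 92, 104, 111] → cuts [22, 46, 52, 67, 72, 94, 106, 113]
  UxaVI (GCGCTA, off=3): starts [0, 6, 118] → cuts [3, 9, 121]

All cut coordinates (distinct, sorted): [3, 9, 13, 22, 25, 32, 46, 52, 67, 72, 81, 94, 106, 113, 121]

Fragments:
  3→9: 6 bp
  9→13: 4 bp
  13→22: 9 bp
  22→25: 3 bp
  25→32: 7 bp
  32→46: 14 bp
  46→52: 6 bp
  52→67: 15 bp
  67→72: 5 bp
  72→81: 9 bp
  81→94: 13 bp
  94→106: 12 bp
  106→113: 7 bp
  113→121: 8 bp
  121→3 (wrap): 128-121+3 = 10 bp

[3,4,5,6,6,7,7,8,9,9,10,12,13,14,15]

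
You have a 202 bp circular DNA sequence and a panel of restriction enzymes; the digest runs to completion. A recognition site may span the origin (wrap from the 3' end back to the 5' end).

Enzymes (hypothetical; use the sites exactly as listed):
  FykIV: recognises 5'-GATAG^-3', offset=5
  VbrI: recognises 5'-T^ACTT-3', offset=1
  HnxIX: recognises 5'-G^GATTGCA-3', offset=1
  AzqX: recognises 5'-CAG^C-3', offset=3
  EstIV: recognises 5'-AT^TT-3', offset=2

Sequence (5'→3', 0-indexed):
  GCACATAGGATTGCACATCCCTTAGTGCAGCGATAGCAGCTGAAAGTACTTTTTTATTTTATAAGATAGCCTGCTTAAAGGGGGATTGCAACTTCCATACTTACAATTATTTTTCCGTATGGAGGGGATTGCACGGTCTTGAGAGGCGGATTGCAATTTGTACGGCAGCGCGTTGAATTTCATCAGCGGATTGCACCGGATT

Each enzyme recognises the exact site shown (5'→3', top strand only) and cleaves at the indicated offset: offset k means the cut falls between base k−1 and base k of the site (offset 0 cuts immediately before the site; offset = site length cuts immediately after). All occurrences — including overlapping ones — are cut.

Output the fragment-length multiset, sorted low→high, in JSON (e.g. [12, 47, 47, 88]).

[2,3,6,8,8,9,10,10,10,11,12,12,12,14,15,16,22,22]

Site scan:
  FykIV GATAG/5: at [31, 64] ⇒ [36, 69]
  VbrI TACTT/1: at [46, 97] ⇒ [47, 98]
  HnxIX GGATTGCA/1: at [7, 82, 125, 147, 187, 197] ⇒ [8, 83, 126, 148, 188, 198]
  AzqX CAGC/3: at [27, 36, 165, 183] ⇒ [30, 39, 168, 186]
  EstIV ATTT/2: at [55, 108, 155, 176] ⇒ [57, 110, 157, 178]

All cut coordinates (distinct, sorted): [8, 30, 36, 39, 47, 57, 69, 83, 98, 110, 126, 148, 157, 168, 178, 186, 188, 198]

Fragments:
  8→30: 22 bp
  30→36: 6 bp
  36→39: 3 bp
  39→47: 8 bp
  47→57: 10 bp
  57→69: 12 bp
  69→83: 14 bp
  83→98: 15 bp
  98→110: 12 bp
  110→126: 16 bp
  126→148: 22 bp
  148→157: 9 bp
  157→168: 11 bp
  168→178: 10 bp
  178→186: 8 bp
  186→188: 2 bp
  188→198: 10 bp
  198→8 (wrap): 202-198+8 = 12 bp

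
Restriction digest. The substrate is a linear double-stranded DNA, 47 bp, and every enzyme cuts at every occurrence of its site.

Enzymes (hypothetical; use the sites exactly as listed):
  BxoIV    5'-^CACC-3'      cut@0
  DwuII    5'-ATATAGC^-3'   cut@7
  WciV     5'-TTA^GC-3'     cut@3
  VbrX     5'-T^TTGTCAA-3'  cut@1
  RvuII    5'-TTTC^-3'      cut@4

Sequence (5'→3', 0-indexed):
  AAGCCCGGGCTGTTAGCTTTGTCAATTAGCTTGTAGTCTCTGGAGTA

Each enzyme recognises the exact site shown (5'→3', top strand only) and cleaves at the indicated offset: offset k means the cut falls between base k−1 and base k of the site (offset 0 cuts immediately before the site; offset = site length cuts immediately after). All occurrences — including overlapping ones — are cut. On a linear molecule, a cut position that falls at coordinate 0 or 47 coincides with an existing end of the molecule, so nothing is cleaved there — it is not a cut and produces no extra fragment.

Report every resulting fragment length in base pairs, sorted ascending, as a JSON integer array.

Site scan:
  BxoIV (CACC, off=0): no sites
  DwuII (ATATAGC, off=7): no sites
  WciV (TTAGC, off=3): starts [12, 25] → cuts [15, 28]
  VbrX (TTTGTCAA, off=1): starts [17] → cuts [18]
  RvuII (TTTC, off=4): no sites

All cut coordinates (distinct, sorted): [15, 18, 28]

Fragments:
  [0,15): 15 bp
  [15,18): 3 bp
  [18,28): 10 bp
  [28,47): 19 bp

[3,10,15,19]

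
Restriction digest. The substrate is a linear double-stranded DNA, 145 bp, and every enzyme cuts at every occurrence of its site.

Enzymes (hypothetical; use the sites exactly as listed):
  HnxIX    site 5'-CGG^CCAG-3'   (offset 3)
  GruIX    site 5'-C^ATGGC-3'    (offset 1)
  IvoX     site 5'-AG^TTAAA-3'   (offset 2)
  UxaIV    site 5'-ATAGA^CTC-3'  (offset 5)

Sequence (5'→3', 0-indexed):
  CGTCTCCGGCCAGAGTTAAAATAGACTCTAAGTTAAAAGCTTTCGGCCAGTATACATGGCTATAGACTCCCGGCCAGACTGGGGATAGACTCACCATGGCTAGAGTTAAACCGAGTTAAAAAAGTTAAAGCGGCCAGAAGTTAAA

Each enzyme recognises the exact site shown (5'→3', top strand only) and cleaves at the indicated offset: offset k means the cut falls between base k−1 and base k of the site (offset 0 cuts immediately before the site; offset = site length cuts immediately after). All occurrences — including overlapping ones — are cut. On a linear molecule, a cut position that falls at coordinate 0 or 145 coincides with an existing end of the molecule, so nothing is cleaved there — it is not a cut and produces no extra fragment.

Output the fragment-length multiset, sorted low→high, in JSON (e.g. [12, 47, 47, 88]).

Per-enzyme occurrences:
  HnxIX (CGGCCAG, off=3): starts [6, 43, 70, 130] → cuts [9, 46, 73, 133]
  GruIX (CATGGC, off=1): starts [54, 94] → cuts [55, 95]
  IvoX (AGTTAAA, off=2): starts [13, 30, 103, 113, 122, 138] → cuts [15, 32, 105, 115, 124, 140]
  UxaIV (ATAGACTC, off=5): starts [20, 61, 84] → cuts [25, 66, 89]

Pooled cuts: [9, 15, 25, 32, 46, 55, 66, 73, 89, 95, 105, 115, 124, 133, 140]

Fragments:
  [0,9): 9 bp
  [9,15): 6 bp
  [15,25): 10 bp
  [25,32): 7 bp
  [32,46): 14 bp
  [46,55): 9 bp
  [55,66): 11 bp
  [66,73): 7 bp
  [73,89): 16 bp
  [89,95): 6 bp
  [95,105): 10 bp
  [105,115): 10 bp
  [115,124): 9 bp
  [124,133): 9 bp
  [133,140): 7 bp
  [140,145): 5 bp

[5,6,6,7,7,7,9,9,9,9,10,10,10,11,14,16]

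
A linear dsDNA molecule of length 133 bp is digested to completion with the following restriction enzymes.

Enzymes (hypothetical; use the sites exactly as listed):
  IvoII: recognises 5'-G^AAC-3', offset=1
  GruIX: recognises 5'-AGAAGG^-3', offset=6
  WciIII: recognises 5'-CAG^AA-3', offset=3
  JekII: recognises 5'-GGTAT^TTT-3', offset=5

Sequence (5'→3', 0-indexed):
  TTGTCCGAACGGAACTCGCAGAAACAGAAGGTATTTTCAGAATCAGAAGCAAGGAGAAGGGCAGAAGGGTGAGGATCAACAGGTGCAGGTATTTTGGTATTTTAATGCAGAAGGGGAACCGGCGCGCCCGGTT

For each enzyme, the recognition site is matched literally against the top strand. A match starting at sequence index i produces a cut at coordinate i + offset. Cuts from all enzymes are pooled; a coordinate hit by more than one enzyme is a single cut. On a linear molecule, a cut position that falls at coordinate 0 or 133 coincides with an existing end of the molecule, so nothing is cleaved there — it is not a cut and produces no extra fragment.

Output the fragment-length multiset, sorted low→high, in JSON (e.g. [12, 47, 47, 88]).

Scan for sites:
  IvoII (GAAC, off=1): starts [6, 11, 115] → cuts [7, 12, 116]
  GruIX (AGAAGG, off=6): starts [25, 54, 62, 108] → cuts [31, 60, 68, 114]
  WciIII (CAGAA, off=3): starts [18, 24, 37, 43, 61, 107] → cuts [21, 27, 40, 46, 64, 110]
  JekII (GGTATTTT, off=5): starts [29, 87, 95] → cuts [34, 92, 100]

All cut coordinates (distinct, sorted): [7, 12, 21, 27, 31, 34, 40, 46, 60, 64, 68, 92, 100, 110, 114, 116]

Fragments:
  [0,7): 7 bp
  [7,12): 5 bp
  [12,21): 9 bp
  [21,27): 6 bp
  [27,31): 4 bp
  [31,34): 3 bp
  [34,40): 6 bp
  [40,46): 6 bp
  [46,60): 14 bp
  [60,64): 4 bp
  [64,68): 4 bp
  [68,92): 24 bp
  [92,100): 8 bp
  [100,110): 10 bp
  [110,114): 4 bp
  [114,116): 2 bp
  [116,133): 17 bp

[2,3,4,4,4,4,5,6,6,6,7,8,9,10,14,17,24]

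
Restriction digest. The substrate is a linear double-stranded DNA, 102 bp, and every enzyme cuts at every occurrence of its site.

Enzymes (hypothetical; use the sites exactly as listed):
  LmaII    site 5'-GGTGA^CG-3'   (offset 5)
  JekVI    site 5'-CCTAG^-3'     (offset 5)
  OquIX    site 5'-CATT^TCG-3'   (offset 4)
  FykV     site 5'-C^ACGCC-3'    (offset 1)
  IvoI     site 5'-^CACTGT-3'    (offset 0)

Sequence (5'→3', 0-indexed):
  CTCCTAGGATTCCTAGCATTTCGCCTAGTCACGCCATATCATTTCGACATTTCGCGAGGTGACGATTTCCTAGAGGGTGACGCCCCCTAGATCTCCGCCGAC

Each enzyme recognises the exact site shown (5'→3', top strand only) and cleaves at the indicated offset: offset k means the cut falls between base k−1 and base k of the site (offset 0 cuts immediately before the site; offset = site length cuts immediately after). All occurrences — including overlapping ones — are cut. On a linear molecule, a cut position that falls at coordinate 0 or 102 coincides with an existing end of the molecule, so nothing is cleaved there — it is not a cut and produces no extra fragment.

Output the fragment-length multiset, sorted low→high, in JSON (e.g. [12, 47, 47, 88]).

Scan for sites:
  LmaII GGTGACG/5: at [57, 75] ⇒ [62, 80]
  JekVI CCTAG/5: at [2, 11, 23, 68, 85] ⇒ [7, 16, 28, 73, 90]
  OquIX CATTTCG/4: at [16, 39, 47] ⇒ [20, 43, 51]
  FykV CACGCC/1: at [29] ⇒ [30]
  IvoI (CACTGT, off=0): no sites

All cut coordinates (distinct, sorted): [7, 16, 20, 28, 30, 43, 51, 62, 73, 80, 90]

Fragment lengths:
  [0,7): 7 bp
  [7,16): 9 bp
  [16,20): 4 bp
  [20,28): 8 bp
  [28,30): 2 bp
  [30,43): 13 bp
  [43,51): 8 bp
  [51,62): 11 bp
  [62,73): 11 bp
  [73,80): 7 bp
  [80,90): 10 bp
  [90,102): 12 bp

[2,4,7,7,8,8,9,10,11,11,12,13]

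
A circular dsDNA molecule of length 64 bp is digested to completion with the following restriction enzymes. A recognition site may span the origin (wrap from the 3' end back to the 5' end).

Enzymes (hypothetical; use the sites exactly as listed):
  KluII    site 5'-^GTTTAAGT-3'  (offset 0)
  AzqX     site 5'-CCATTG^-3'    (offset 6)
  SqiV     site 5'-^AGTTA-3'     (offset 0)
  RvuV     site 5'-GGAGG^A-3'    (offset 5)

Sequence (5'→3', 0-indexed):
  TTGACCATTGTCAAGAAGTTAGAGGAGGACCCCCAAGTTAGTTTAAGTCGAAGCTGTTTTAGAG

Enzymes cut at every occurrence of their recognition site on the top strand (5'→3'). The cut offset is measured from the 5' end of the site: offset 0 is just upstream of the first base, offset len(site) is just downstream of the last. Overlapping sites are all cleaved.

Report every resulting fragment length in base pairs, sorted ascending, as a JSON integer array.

[5,6,7,12,34]

Site scan:
  KluII (GTTTAAGT, off=0): starts [40] → cuts [40]
  AzqX (CCATTG, off=6): starts [4] → cuts [10]
  SqiV (AGTTA, off=0): starts [16, 35] → cuts [16, 35]
  RvuV (GGAGGA, off=5): starts [23] → cuts [28]

Pooled cuts: [10, 16, 28, 35, 40]

Fragment lengths:
  10→16: 6 bp
  16→28: 12 bp
  28→35: 7 bp
  35→40: 5 bp
  40→10 (wrap): 64-40+10 = 34 bp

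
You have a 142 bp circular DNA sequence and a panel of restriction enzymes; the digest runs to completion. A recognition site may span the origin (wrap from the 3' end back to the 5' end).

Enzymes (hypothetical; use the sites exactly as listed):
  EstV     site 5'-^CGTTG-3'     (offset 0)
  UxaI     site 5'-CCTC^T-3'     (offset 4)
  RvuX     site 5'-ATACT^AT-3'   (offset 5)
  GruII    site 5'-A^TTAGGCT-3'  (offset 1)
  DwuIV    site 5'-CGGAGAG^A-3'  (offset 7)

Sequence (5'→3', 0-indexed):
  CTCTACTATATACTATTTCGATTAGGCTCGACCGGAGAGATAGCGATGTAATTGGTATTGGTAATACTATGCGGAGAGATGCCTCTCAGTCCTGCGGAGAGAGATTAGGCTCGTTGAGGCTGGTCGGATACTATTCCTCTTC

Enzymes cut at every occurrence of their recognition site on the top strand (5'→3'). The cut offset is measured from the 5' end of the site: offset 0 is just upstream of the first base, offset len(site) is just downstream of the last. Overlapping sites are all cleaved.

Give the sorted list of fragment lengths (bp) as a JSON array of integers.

[3,6,7,7,7,7,10,11,16,18,21,29]

Site scan:
  EstV (CGTTG, off=0): starts [111] → cuts [111]
  UxaI (CCTCT, off=4): starts [81, 135, 141] → cuts [3, 85, 139]
  RvuX (ATACTAT, off=5): starts [9, 63, 127] → cuts [14, 68, 132]
  GruII (ATTAGGCT, off=1): starts [20, 103] → cuts [21, 104]
  DwuIV (CGGAGAGA, off=7): starts [32, 71, 94] → cuts [39, 78, 101]

All cut coordinates (distinct, sorted): [3, 14, 21, 39, 68, 78, 85, 101, 104, 111, 132, 139]

Fragment lengths:
  3→14: 11 bp
  14→21: 7 bp
  21→39: 18 bp
  39→68: 29 bp
  68→78: 10 bp
  78→85: 7 bp
  85→101: 16 bp
  101→104: 3 bp
  104→111: 7 bp
  111→132: 21 bp
  132→139: 7 bp
  139→3 (wrap): 142-139+3 = 6 bp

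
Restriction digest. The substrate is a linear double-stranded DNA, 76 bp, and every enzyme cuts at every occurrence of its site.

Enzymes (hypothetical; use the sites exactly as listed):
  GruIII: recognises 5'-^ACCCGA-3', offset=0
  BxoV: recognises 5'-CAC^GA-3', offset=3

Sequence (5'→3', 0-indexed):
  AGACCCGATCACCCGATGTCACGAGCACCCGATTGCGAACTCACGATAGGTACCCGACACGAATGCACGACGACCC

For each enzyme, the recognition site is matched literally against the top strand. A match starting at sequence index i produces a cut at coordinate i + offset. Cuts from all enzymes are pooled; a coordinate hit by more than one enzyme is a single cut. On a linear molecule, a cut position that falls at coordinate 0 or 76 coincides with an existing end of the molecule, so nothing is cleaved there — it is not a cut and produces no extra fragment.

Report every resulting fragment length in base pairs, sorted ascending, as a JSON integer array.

Scan for sites:
  GruIII ACCCGA/0: at [2, 10, 26, 51] ⇒ [2, 10, 26, 51]
  BxoV CACGA/3: at [19, 41, 57, 65] ⇒ [22, 44, 60, 68]

Pooled cuts: [2, 10, 22, 26, 44, 51, 60, 68]

Fragments:
  [0,2): 2 bp
  [2,10): 8 bp
  [10,22): 12 bp
  [22,26): 4 bp
  [26,44): 18 bp
  [44,51): 7 bp
  [51,60): 9 bp
  [60,68): 8 bp
  [68,76): 8 bp

[2,4,7,8,8,8,9,12,18]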